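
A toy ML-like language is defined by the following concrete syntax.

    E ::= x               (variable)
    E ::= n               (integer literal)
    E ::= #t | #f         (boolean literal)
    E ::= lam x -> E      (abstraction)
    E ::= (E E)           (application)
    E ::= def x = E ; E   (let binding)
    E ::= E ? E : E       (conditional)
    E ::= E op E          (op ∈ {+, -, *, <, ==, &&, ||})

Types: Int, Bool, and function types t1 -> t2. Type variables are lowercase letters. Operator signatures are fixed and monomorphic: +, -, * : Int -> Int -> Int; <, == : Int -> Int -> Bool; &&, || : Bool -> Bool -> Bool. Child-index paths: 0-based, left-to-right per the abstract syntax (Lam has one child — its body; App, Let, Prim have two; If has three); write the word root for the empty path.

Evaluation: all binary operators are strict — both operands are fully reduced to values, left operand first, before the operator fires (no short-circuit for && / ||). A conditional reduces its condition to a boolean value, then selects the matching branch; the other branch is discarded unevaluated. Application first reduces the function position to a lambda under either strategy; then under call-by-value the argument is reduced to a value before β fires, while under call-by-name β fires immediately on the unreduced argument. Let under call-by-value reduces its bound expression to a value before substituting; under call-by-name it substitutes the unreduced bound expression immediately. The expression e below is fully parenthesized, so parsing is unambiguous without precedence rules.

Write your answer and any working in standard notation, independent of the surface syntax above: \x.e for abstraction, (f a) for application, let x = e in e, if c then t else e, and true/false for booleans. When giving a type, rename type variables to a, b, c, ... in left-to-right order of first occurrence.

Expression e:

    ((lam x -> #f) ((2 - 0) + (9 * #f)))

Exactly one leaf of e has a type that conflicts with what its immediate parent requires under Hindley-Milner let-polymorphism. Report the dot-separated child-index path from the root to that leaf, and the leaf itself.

Answer: 1.1.1 : false

Trace:
\x._ : a -> Bool
  unify Int ~ Int
  unify Int ~ Int
  unify Int ~ Int
  unify Int ~ Int
  unify Bool ~ Int
  FAIL: mismatch Bool ~ Int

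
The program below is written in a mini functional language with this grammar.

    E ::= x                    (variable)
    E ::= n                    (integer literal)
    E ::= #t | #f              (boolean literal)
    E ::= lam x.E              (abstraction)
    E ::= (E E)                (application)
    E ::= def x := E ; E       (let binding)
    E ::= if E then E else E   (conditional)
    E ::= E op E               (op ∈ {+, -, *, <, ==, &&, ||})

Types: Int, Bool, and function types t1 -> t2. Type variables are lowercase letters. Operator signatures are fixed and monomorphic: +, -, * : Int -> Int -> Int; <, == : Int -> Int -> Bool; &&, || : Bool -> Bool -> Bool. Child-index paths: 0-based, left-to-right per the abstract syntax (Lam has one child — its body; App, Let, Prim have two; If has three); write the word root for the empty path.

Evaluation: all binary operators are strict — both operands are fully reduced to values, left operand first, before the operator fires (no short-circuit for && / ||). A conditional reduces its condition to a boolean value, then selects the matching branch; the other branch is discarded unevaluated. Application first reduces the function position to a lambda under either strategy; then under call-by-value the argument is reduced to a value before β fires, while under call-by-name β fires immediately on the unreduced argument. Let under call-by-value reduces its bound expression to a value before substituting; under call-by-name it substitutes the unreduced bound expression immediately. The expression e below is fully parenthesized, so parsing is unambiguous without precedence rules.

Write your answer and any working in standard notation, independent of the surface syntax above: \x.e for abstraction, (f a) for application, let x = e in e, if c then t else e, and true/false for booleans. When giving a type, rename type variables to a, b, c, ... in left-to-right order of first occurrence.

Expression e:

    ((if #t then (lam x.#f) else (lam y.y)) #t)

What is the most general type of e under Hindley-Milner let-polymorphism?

Derivation:
  unify Bool ~ Bool
\x._ : a -> Bool
y : b
\y._ : b -> b
  unify a -> Bool ~ b -> b
  unify a ~ b
  unify Bool ~ b
  unify Bool -> Bool ~ Bool -> c
  unify Bool ~ Bool
  unify Bool ~ c
_ _ : Bool

Answer: Bool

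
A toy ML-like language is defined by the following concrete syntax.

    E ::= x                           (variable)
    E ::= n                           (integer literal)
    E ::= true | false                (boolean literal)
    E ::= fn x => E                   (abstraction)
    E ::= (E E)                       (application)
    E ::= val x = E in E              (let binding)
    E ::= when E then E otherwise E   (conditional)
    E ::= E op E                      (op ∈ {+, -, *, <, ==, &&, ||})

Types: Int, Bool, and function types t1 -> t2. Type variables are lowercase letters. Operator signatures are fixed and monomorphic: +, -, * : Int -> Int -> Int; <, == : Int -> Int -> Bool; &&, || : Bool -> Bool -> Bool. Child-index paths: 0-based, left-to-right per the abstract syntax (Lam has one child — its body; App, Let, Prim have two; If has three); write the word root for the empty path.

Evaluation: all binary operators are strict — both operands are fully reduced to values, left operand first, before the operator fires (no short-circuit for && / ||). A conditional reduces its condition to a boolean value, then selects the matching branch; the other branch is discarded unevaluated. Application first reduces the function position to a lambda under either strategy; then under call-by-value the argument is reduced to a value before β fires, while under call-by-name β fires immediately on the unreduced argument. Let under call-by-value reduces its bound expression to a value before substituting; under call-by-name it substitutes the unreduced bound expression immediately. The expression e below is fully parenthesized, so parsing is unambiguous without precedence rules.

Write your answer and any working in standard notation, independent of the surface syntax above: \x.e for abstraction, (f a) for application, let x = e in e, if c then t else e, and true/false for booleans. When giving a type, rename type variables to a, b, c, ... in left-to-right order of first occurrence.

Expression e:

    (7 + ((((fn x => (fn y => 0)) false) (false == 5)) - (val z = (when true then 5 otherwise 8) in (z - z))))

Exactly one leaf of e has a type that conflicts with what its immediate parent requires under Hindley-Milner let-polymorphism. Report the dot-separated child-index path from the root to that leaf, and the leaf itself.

Answer: 1.0.1.0 : false

Trace:
  unify Int ~ Int
\y._ : b -> Int
\x._ : a -> b -> Int
  unify a -> b -> Int ~ Bool -> c
  unify a ~ Bool
  unify b -> Int ~ c
_ _ : b -> Int
  unify Bool ~ Int
  FAIL: mismatch Bool ~ Int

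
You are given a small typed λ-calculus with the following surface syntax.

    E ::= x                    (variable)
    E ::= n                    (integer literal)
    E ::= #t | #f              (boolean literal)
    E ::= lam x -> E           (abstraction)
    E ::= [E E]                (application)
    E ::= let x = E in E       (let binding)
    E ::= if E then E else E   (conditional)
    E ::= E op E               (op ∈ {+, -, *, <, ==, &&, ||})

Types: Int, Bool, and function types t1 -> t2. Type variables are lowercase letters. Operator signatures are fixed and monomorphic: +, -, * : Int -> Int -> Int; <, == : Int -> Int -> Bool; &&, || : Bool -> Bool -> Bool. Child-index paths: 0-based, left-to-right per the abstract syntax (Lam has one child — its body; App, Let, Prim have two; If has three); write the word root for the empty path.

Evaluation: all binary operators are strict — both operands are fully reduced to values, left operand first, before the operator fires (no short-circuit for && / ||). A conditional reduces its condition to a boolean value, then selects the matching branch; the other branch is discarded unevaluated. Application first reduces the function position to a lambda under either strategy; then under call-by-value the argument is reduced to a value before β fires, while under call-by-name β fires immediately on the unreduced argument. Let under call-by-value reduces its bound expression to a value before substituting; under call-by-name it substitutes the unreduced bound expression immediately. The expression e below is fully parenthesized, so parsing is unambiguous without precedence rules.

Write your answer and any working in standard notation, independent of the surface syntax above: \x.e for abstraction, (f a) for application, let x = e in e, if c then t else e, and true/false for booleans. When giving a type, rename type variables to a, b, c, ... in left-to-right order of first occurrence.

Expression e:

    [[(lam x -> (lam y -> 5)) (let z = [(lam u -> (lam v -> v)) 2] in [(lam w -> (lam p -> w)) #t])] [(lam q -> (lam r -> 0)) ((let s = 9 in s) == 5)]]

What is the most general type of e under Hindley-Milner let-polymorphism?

Answer: Int

Derivation:
\y._ : b -> Int
\x._ : a -> b -> Int
v : d
\v._ : d -> d
\u._ : c -> d -> d
  unify c -> d -> d ~ Int -> e
  unify c ~ Int
  unify d -> d ~ e
_ _ : d -> d
let z : forall. d -> d
w : f
\p._ : g -> f
\w._ : f -> g -> f
  unify f -> g -> f ~ Bool -> h
  unify f ~ Bool
  unify g -> Bool ~ h
_ _ : g -> Bool
  unify a -> b -> Int ~ (g -> Bool) -> i
  unify a ~ g -> Bool
  unify b -> Int ~ i
_ _ : b -> Int
\r._ : k -> Int
\q._ : j -> k -> Int
let s : Int
s : Int
  unify Int ~ Int
  unify Int ~ Int
  unify j -> k -> Int ~ Bool -> l
  unify j ~ Bool
  unify k -> Int ~ l
_ _ : k -> Int
  unify b -> Int ~ (k -> Int) -> m
  unify b ~ k -> Int
  unify Int ~ m
_ _ : Int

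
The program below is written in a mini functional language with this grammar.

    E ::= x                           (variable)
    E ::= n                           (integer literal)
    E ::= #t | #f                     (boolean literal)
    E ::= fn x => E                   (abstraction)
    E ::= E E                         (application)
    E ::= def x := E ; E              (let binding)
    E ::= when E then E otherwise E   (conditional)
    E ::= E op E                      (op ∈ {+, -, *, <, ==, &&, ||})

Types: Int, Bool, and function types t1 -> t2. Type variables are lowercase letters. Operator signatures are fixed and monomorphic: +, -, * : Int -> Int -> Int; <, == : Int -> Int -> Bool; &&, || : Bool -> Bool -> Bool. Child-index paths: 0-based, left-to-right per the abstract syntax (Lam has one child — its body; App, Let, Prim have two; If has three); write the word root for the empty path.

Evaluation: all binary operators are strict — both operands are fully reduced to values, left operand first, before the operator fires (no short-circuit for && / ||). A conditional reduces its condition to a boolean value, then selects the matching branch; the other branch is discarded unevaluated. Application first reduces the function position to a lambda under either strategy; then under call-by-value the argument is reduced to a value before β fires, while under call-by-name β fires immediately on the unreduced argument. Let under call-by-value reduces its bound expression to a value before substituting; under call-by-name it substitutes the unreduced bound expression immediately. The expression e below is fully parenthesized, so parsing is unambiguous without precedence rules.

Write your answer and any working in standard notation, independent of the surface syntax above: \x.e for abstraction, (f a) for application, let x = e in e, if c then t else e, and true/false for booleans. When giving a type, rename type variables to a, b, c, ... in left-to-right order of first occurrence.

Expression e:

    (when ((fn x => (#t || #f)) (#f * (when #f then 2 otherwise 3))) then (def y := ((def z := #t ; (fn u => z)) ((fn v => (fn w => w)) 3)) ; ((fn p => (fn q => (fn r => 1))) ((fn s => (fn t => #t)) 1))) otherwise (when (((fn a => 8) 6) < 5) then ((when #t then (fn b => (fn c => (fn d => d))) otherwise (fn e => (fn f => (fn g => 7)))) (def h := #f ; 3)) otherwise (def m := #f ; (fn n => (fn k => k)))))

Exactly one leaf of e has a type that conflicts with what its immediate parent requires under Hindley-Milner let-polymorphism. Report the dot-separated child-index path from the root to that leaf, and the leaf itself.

Answer: 0.1.0 : false

Derivation:
  unify Bool ~ Bool
  unify Bool ~ Bool
\x._ : a -> Bool
  unify Bool ~ Int
  FAIL: mismatch Bool ~ Int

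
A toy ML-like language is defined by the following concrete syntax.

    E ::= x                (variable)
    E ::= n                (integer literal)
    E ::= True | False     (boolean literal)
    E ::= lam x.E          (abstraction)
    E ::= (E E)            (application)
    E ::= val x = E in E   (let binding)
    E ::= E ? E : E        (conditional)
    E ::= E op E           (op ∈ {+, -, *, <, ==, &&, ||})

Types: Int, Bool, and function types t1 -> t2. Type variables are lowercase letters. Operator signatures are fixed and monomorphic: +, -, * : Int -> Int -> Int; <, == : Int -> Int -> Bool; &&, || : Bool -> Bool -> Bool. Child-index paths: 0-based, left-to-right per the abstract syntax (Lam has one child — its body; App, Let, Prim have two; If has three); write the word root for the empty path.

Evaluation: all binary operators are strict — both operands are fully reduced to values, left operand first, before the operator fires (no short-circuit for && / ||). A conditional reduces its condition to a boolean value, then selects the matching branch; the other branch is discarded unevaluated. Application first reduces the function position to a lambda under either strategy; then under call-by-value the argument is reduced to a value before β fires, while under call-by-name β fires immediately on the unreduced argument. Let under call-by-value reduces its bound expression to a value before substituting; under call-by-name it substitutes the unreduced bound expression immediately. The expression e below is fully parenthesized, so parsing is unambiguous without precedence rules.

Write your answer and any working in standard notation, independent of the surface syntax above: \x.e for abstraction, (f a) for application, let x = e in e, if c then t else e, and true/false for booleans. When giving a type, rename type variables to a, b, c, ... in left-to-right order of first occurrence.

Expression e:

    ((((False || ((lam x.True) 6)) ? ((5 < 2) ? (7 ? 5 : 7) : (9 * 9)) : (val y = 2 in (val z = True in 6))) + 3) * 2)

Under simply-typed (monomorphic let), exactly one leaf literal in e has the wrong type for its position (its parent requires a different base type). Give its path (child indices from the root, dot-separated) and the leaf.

Derivation:
  unify Bool ~ Bool
\x._ : a -> Bool
  unify a -> Bool ~ Int -> b
  unify a ~ Int
  unify Bool ~ b
_ _ : Bool
  unify Bool ~ Bool
  unify Bool ~ Bool
  unify Int ~ Int
  unify Int ~ Int
  unify Bool ~ Bool
  unify Int ~ Bool
  FAIL: mismatch Int ~ Bool

Answer: 0.0.1.1.0 : 7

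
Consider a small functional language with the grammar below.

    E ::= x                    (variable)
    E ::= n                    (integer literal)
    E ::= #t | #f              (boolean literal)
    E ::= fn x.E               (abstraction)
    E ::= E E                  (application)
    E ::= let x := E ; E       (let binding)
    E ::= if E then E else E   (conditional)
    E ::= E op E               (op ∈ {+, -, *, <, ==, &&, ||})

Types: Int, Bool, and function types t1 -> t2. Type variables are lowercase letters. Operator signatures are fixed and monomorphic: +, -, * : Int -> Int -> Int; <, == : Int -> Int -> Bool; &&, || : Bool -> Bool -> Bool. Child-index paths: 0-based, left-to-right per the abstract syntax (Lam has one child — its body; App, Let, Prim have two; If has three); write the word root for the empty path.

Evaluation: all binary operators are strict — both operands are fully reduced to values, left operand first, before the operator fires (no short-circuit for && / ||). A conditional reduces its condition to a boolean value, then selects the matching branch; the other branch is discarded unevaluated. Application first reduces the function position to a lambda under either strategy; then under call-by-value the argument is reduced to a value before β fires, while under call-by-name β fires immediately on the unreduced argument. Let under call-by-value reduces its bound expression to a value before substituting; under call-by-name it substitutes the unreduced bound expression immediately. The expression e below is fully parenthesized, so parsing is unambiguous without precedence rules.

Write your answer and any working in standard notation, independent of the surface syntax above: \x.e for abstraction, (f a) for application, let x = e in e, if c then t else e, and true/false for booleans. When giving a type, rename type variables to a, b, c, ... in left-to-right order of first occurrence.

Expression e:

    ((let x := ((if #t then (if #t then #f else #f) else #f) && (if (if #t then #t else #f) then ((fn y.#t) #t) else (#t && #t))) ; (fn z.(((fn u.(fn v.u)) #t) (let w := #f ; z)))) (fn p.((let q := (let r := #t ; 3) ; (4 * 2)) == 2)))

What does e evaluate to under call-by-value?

Answer: true

Working:
step 0: ((let x = ((if true then (if true then false else false) else false) && (if (if true then true else false) then ((\y.true) true) else (true && true))) in (\z.(((\u.(\v.u)) true) (let w = false in z)))) (\p.((let q = (let r = true in 3) in (4 * 2)) == 2)))
step 1: [if@0.0.0] ((let x = ((if true then false else false) && (if (if true then true else false) then ((\y.true) true) else (true && true))) in (\z.(((\u.(\v.u)) true) (let w = false in z)))) (\p.((let q = (let r = true in 3) in (4 * 2)) == 2)))
step 2: [if@0.0.0] ((let x = (false && (if (if true then true else false) then ((\y.true) true) else (true && true))) in (\z.(((\u.(\v.u)) true) (let w = false in z)))) (\p.((let q = (let r = true in 3) in (4 * 2)) == 2)))
step 3: [if@0.0.1.0] ((let x = (false && (if true then ((\y.true) true) else (true && true))) in (\z.(((\u.(\v.u)) true) (let w = false in z)))) (\p.((let q = (let r = true in 3) in (4 * 2)) == 2)))
step 4: [if@0.0.1] ((let x = (false && ((\y.true) true)) in (\z.(((\u.(\v.u)) true) (let w = false in z)))) (\p.((let q = (let r = true in 3) in (4 * 2)) == 2)))
step 5: [beta@0.0.1] ((let x = (false && true) in (\z.(((\u.(\v.u)) true) (let w = false in z)))) (\p.((let q = (let r = true in 3) in (4 * 2)) == 2)))
step 6: [delta@0.0] ((let x = false in (\z.(((\u.(\v.u)) true) (let w = false in z)))) (\p.((let q = (let r = true in 3) in (4 * 2)) == 2)))
step 7: [let@0] ((\z.(((\u.(\v.u)) true) (let w = false in z))) (\p.((let q = (let r = true in 3) in (4 * 2)) == 2)))
step 8: [beta@root] (((\u.(\v.u)) true) (let w = false in (\p.((let q = (let r = true in 3) in (4 * 2)) == 2))))
step 9: [beta@0] ((\v.true) (let w = false in (\p.((let q = (let r = true in 3) in (4 * 2)) == 2))))
step 10: [let@1] ((\v.true) (\p.((let q = (let r = true in 3) in (4 * 2)) == 2)))
step 11: [beta@root] true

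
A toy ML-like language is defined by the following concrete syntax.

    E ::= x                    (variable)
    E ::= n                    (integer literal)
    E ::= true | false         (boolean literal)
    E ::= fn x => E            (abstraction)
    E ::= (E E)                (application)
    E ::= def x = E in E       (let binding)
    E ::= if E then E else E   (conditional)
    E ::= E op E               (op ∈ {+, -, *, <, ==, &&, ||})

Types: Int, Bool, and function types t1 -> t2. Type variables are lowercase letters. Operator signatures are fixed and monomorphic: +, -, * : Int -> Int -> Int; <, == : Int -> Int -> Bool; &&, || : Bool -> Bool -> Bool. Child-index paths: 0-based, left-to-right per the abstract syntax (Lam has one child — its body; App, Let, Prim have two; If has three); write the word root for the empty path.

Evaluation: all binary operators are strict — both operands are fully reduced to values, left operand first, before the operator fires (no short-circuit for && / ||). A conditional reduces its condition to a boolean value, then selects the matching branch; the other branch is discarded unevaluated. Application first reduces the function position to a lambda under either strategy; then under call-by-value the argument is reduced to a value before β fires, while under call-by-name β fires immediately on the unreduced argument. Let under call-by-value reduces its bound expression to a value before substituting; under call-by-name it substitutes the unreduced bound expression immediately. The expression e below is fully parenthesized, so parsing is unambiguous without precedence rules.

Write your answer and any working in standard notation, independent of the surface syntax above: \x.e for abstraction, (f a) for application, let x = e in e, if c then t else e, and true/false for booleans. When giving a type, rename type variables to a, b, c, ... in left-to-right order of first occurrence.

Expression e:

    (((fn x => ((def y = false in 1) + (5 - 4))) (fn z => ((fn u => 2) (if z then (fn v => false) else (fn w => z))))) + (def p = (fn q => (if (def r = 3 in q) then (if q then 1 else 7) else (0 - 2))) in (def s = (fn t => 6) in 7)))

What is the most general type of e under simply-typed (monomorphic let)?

Answer: Int

Working:
let y : Bool
  unify Int ~ Int
  unify Int ~ Int
  unify Int ~ Int
  unify Int ~ Int
\x._ : a -> Int
\u._ : c -> Int
z : b
  unify b ~ Bool
\v._ : d -> Bool
z : Bool
\w._ : e -> Bool
  unify d -> Bool ~ e -> Bool
  unify d ~ e
  unify Bool ~ Bool
  unify c -> Int ~ (e -> Bool) -> f
  unify c ~ e -> Bool
  unify Int ~ f
_ _ : Int
\z._ : Bool -> Int
  unify a -> Int ~ (Bool -> Int) -> g
  unify a ~ Bool -> Int
  unify Int ~ g
_ _ : Int
  unify Int ~ Int
let r : Int
q : h
  unify h ~ Bool
q : Bool
  unify Bool ~ Bool
  unify Int ~ Int
  unify Int ~ Int
  unify Int ~ Int
  unify Int ~ Int
\q._ : Bool -> Int
let p : Bool -> Int
\t._ : i -> Int
let s : i -> Int
  unify Int ~ Int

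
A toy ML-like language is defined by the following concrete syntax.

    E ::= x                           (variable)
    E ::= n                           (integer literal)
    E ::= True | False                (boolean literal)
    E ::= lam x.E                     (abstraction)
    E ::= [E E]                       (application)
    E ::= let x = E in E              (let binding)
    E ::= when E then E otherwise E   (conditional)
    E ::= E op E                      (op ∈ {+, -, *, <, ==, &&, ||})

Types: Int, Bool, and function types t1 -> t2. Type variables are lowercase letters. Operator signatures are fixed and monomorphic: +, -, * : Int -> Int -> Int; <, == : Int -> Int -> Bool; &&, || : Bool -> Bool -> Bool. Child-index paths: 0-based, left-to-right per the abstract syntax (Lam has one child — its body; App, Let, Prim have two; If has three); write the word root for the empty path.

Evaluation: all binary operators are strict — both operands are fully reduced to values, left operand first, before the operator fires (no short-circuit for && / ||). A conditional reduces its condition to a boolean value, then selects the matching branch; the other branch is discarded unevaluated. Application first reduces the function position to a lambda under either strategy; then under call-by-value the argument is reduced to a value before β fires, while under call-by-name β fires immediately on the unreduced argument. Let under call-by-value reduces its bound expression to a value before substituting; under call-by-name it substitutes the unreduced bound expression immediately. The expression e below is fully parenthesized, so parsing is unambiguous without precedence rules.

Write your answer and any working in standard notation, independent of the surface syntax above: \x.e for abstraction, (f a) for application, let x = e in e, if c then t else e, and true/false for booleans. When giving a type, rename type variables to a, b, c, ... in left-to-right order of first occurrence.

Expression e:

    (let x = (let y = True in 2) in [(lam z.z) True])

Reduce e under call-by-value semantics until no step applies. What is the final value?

Answer: true

Derivation:
step 0: (let x = (let y = true in 2) in ((\z.z) true))
step 1: [let@0] (let x = 2 in ((\z.z) true))
step 2: [let@root] ((\z.z) true)
step 3: [beta@root] true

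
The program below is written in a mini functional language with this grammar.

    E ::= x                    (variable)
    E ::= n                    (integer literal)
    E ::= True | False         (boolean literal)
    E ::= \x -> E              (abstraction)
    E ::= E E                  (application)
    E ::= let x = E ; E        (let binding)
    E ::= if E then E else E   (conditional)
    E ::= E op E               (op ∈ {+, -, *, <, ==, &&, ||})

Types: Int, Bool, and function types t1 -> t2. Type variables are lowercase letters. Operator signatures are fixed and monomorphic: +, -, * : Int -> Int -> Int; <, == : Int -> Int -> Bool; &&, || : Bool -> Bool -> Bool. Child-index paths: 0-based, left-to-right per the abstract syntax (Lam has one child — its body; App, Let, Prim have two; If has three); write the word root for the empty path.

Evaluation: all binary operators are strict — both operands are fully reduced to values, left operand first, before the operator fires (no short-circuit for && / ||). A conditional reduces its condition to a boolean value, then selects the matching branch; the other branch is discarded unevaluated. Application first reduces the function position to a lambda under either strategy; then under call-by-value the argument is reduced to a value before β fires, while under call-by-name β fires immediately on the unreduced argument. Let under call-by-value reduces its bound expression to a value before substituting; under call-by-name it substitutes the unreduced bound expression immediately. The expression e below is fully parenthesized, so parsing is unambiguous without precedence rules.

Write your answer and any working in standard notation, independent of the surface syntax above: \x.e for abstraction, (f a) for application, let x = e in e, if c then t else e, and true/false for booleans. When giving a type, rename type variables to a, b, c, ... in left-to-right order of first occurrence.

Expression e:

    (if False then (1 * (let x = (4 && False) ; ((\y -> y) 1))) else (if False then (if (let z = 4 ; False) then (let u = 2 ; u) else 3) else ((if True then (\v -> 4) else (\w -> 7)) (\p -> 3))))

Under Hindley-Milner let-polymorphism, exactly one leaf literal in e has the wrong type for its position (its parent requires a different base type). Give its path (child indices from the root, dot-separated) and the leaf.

Trace:
  unify Bool ~ Bool
  unify Int ~ Int
  unify Int ~ Bool
  FAIL: mismatch Int ~ Bool

Answer: 1.1.0.0 : 4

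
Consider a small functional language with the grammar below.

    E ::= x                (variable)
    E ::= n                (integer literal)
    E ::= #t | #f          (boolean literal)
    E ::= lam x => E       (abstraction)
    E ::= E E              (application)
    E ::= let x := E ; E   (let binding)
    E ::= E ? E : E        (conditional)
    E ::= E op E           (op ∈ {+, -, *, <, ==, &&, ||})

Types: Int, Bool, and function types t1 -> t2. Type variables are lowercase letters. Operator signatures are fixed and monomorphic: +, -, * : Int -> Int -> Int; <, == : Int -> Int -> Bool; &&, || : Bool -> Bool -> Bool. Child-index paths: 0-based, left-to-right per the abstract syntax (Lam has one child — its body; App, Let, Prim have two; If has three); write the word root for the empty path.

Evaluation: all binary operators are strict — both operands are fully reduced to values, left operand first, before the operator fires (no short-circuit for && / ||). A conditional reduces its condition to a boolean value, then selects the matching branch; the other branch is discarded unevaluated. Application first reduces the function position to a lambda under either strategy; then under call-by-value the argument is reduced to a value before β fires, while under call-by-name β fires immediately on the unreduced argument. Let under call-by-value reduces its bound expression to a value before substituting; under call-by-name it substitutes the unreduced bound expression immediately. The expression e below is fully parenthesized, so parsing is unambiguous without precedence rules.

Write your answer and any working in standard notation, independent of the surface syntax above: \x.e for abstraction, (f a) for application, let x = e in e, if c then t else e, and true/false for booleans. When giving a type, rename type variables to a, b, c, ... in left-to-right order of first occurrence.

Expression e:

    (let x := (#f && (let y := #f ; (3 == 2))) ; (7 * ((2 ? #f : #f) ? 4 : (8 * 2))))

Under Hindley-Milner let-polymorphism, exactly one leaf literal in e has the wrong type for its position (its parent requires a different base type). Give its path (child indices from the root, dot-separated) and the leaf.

Answer: 1.1.0.0 : 2

Trace:
  unify Bool ~ Bool
let y : Bool
  unify Int ~ Int
  unify Int ~ Int
  unify Bool ~ Bool
let x : Bool
  unify Int ~ Int
  unify Int ~ Bool
  FAIL: mismatch Int ~ Bool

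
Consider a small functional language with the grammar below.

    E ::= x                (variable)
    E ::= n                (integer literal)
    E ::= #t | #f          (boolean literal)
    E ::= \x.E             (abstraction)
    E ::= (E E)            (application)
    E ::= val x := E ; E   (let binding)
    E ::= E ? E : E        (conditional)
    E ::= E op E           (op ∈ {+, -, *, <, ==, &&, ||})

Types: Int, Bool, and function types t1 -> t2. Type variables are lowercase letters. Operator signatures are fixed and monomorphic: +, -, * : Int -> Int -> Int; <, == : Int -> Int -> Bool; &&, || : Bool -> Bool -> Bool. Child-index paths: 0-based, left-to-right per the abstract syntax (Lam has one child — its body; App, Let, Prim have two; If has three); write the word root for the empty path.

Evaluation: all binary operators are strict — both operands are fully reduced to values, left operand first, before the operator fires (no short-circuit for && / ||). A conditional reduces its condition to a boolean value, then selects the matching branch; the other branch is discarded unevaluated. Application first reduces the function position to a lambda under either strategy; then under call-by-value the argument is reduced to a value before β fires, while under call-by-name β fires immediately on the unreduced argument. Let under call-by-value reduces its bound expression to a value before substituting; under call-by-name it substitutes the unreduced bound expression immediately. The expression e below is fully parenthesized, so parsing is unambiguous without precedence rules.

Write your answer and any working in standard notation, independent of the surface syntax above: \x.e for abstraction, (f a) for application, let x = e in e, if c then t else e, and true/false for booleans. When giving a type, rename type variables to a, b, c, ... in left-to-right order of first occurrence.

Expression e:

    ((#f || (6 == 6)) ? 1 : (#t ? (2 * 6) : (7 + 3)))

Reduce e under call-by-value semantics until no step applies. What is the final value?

Answer: 1

Derivation:
step 0: (if (false || (6 == 6)) then 1 else (if true then (2 * 6) else (7 + 3)))
step 1: [delta@0.1] (if (false || true) then 1 else (if true then (2 * 6) else (7 + 3)))
step 2: [delta@0] (if true then 1 else (if true then (2 * 6) else (7 + 3)))
step 3: [if@root] 1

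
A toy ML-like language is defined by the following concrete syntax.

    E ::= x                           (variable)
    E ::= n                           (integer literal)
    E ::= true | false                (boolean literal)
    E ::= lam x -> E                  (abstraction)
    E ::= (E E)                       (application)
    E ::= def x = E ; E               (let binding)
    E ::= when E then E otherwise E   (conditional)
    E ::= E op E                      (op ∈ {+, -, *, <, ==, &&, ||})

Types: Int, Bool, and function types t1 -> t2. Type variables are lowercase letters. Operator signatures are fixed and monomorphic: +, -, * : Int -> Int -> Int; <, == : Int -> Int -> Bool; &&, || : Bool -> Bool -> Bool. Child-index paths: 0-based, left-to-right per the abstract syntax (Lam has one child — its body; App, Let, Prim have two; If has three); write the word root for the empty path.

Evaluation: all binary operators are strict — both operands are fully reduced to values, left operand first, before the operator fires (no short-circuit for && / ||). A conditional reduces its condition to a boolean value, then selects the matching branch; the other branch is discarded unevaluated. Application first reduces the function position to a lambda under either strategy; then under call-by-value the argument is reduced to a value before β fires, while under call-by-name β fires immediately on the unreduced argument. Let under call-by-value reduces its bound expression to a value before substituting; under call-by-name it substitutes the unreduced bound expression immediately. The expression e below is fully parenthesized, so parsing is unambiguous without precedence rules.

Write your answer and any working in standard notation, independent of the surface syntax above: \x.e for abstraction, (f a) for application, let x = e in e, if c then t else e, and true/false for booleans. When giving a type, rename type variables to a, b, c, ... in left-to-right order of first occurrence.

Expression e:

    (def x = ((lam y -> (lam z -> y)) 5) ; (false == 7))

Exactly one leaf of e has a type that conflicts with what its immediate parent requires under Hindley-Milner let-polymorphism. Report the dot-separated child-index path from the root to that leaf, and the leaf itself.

Working:
y : a
\z._ : b -> a
\y._ : a -> b -> a
  unify a -> b -> a ~ Int -> c
  unify a ~ Int
  unify b -> Int ~ c
_ _ : b -> Int
let x : forall. b -> Int
  unify Bool ~ Int
  FAIL: mismatch Bool ~ Int

Answer: 1.0 : false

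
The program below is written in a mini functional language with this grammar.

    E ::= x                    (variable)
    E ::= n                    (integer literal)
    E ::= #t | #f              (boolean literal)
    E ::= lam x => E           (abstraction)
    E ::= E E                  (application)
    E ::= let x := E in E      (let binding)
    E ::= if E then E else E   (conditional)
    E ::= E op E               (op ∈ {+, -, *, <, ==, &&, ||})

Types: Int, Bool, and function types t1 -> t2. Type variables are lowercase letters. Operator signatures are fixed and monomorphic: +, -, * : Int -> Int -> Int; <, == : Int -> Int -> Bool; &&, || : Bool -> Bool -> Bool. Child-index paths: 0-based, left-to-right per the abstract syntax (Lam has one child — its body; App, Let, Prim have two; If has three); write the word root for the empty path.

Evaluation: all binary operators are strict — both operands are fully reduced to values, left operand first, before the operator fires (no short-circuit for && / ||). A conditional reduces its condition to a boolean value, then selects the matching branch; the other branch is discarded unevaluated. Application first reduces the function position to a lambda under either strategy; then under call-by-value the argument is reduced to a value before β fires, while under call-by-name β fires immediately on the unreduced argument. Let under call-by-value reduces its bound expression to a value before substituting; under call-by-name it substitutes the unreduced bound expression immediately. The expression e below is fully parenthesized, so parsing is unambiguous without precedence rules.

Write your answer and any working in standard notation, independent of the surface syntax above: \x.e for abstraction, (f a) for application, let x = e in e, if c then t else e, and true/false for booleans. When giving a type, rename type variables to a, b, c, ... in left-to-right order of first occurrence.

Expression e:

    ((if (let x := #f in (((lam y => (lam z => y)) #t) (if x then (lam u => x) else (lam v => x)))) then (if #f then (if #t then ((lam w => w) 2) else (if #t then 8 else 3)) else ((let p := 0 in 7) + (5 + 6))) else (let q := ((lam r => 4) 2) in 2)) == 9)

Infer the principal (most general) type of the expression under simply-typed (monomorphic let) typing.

Derivation:
let x : Bool
y : a
\z._ : b -> a
\y._ : a -> b -> a
  unify a -> b -> a ~ Bool -> c
  unify a ~ Bool
  unify b -> Bool ~ c
_ _ : b -> Bool
x : Bool
  unify Bool ~ Bool
x : Bool
\u._ : d -> Bool
x : Bool
\v._ : e -> Bool
  unify d -> Bool ~ e -> Bool
  unify d ~ e
  unify Bool ~ Bool
  unify b -> Bool ~ (e -> Bool) -> f
  unify b ~ e -> Bool
  unify Bool ~ f
_ _ : Bool
  unify Bool ~ Bool
  unify Bool ~ Bool
  unify Bool ~ Bool
w : g
\w._ : g -> g
  unify g -> g ~ Int -> h
  unify g ~ Int
  unify Int ~ h
_ _ : Int
  unify Bool ~ Bool
  unify Int ~ Int
  unify Int ~ Int
let p : Int
  unify Int ~ Int
  unify Int ~ Int
  unify Int ~ Int
  unify Int ~ Int
  unify Int ~ Int
\r._ : i -> Int
  unify i -> Int ~ Int -> j
  unify i ~ Int
  unify Int ~ j
_ _ : Int
let q : Int
  unify Int ~ Int
  unify Int ~ Int
  unify Int ~ Int

Answer: Bool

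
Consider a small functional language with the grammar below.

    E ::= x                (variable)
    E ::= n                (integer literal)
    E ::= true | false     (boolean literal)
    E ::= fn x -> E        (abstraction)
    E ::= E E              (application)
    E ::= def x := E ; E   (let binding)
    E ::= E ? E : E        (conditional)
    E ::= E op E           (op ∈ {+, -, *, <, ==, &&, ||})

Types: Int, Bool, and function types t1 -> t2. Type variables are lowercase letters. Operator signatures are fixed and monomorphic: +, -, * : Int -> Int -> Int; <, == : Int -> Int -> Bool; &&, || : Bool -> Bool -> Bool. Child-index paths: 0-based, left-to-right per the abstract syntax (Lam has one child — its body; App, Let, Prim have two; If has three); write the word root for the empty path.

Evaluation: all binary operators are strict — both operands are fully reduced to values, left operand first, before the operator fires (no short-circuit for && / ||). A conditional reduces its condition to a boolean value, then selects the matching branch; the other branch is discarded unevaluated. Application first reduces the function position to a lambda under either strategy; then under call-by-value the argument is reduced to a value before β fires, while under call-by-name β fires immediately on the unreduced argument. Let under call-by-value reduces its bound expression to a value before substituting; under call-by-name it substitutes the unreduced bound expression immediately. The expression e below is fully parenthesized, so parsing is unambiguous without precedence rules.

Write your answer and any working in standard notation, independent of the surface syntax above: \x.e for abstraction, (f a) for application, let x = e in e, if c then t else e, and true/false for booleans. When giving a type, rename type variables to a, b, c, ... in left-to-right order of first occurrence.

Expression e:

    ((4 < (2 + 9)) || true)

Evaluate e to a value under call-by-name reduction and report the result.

Working:
step 0: ((4 < (2 + 9)) || true)
step 1: [delta@0.1] ((4 < 11) || true)
step 2: [delta@0] (true || true)
step 3: [delta@root] true

Answer: true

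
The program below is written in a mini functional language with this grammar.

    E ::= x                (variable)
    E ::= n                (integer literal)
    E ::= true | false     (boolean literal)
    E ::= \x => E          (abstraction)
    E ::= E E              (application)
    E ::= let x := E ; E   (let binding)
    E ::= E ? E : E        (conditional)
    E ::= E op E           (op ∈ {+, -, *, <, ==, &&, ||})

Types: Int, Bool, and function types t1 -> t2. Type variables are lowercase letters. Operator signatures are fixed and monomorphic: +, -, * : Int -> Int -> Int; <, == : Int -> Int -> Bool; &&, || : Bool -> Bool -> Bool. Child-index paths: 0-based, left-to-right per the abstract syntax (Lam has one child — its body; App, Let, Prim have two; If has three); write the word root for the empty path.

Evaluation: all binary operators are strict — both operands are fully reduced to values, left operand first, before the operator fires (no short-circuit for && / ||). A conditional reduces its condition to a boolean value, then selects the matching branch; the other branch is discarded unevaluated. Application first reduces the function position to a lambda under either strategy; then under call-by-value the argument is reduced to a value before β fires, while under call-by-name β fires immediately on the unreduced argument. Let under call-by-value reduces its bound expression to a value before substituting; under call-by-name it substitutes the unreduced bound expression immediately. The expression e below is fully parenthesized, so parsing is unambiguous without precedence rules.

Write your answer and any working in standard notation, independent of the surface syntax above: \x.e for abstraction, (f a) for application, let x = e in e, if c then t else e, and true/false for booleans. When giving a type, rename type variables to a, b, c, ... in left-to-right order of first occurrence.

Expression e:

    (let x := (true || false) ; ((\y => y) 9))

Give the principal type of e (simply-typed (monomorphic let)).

Derivation:
  unify Bool ~ Bool
  unify Bool ~ Bool
let x : Bool
y : a
\y._ : a -> a
  unify a -> a ~ Int -> b
  unify a ~ Int
  unify Int ~ b
_ _ : Int

Answer: Int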